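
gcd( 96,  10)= 2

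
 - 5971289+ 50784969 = 44813680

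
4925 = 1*4925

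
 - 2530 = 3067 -5597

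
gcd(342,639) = 9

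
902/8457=902/8457 = 0.11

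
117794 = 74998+42796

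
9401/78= 120+41/78 = 120.53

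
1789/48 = 1789/48 =37.27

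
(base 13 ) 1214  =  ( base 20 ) 67C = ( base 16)9f8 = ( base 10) 2552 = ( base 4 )213320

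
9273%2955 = 408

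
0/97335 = 0 =0.00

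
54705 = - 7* ( - 7815) 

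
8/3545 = 8/3545 = 0.00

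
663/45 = 14 + 11/15 = 14.73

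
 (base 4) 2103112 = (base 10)9430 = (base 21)1081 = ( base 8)22326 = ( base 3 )110221021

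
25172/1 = 25172 = 25172.00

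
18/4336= 9/2168 = 0.00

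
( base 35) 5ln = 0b1101011100011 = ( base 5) 210013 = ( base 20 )h43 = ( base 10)6883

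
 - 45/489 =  - 1 + 148/163 = - 0.09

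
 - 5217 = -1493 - 3724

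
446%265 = 181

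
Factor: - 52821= - 3^2*5869^1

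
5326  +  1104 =6430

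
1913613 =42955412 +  - 41041799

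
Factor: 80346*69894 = 2^2*3^3*7^1*11^1*353^1*1913^1 = 5615703324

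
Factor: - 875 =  - 5^3*7^1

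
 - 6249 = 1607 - 7856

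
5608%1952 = 1704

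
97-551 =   -  454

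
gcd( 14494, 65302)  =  2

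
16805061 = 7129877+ 9675184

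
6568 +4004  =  10572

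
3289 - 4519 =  - 1230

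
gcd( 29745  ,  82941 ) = 3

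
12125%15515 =12125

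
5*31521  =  157605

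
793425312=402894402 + 390530910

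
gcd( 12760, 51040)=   12760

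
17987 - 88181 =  - 70194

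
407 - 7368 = -6961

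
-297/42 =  - 99/14 = - 7.07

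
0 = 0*72634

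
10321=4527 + 5794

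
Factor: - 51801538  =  -2^1*839^1*30871^1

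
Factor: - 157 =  - 157^1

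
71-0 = 71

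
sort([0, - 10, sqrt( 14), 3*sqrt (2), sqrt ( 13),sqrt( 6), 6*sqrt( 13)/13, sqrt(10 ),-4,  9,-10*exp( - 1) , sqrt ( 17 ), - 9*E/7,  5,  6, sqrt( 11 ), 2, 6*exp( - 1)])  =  [ - 10, - 4, - 10*exp(-1), - 9*E/7, 0, 6*sqrt( 13)/13,2,  6*exp(-1 ), sqrt( 6),sqrt(10 ), sqrt ( 11) , sqrt( 13),sqrt ( 14),sqrt ( 17), 3*sqrt(2 ),5, 6, 9 ] 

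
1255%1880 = 1255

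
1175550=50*23511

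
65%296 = 65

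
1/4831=1/4831 = 0.00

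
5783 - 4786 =997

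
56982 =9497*6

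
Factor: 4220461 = 7^1*443^1*1361^1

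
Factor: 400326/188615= 2^1 * 3^1*5^( - 1)*7^ ( - 1) * 17^( - 1)*317^(-1)*66721^1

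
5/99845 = 1/19969 = 0.00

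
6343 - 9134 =-2791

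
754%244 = 22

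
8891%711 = 359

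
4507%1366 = 409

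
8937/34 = 8937/34 = 262.85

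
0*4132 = 0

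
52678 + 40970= 93648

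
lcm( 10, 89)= 890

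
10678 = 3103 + 7575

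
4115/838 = 4 + 763/838=4.91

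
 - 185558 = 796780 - 982338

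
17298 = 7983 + 9315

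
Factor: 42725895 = 3^1 * 5^1 *41^1*69473^1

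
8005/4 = 2001 + 1/4= 2001.25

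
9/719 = 9/719 = 0.01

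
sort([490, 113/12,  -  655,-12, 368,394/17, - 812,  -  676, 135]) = [ - 812, - 676, - 655, - 12,113/12, 394/17,135, 368, 490]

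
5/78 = 5/78 = 0.06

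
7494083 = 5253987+2240096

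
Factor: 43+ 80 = 3^1*41^1 = 123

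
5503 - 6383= - 880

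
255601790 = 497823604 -242221814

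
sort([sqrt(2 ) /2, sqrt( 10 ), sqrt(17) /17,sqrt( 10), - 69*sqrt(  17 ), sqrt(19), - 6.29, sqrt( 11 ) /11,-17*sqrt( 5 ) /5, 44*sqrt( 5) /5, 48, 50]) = [ - 69*sqrt( 17),  -  17*sqrt( 5) /5,-6.29, sqrt( 17)/17, sqrt(11)/11, sqrt( 2 ) /2,sqrt( 10 ), sqrt( 10 ), sqrt( 19 ), 44*sqrt( 5)/5, 48, 50]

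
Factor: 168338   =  2^1*73^1*1153^1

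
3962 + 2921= 6883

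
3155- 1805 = 1350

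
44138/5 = 44138/5 = 8827.60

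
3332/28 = 119 =119.00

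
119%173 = 119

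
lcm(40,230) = 920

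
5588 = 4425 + 1163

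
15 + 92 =107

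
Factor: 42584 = 2^3*5323^1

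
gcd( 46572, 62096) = 15524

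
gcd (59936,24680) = 8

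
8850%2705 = 735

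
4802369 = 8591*559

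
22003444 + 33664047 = 55667491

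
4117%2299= 1818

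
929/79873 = 929/79873 =0.01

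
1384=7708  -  6324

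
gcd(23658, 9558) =6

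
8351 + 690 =9041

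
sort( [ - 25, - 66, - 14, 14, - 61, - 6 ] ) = [ - 66, - 61, - 25, - 14, - 6 , 14]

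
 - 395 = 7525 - 7920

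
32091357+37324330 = 69415687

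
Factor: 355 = 5^1*71^1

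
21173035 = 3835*5521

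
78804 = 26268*3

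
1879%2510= 1879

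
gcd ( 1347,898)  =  449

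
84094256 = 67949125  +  16145131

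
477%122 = 111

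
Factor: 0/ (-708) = 0^1=0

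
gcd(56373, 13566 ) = 57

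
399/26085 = 133/8695= 0.02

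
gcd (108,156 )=12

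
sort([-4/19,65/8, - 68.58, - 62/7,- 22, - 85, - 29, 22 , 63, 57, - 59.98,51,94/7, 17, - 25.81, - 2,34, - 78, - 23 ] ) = [  -  85, - 78, - 68.58, - 59.98,-29, - 25.81, - 23, - 22,-62/7, - 2, - 4/19,65/8,94/7, 17,22,34, 51, 57 , 63]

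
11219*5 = 56095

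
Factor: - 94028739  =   - 3^1 * 7^1*19^1*235661^1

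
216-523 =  - 307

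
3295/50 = 659/10 = 65.90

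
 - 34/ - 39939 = 34/39939= 0.00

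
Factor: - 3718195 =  - 5^1*13^1*57203^1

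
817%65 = 37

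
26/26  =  1 = 1.00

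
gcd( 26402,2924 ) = 86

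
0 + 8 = 8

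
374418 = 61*6138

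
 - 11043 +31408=20365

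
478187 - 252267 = 225920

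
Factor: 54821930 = 2^1*5^1 *5482193^1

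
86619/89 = 973 + 22/89= 973.25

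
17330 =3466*5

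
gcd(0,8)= 8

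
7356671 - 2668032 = 4688639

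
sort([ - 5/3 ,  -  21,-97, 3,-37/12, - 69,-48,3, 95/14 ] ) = [ - 97, - 69,-48, - 21, - 37/12, - 5/3, 3, 3,95/14]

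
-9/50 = - 1 + 41/50= - 0.18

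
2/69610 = 1/34805 = 0.00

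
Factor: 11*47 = 517 = 11^1*47^1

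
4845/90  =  323/6 =53.83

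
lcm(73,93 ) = 6789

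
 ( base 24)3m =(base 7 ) 163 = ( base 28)3A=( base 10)94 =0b1011110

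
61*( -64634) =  - 3942674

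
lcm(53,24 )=1272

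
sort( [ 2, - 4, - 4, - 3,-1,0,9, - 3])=[ - 4, - 4, - 3, - 3, - 1,0  ,  2,9]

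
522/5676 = 87/946=0.09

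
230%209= 21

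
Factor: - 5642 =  - 2^1 *7^1*13^1*31^1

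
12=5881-5869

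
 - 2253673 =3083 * ( - 731 )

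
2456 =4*614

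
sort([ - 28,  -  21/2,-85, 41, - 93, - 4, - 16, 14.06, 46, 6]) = [-93,-85, - 28,-16, - 21/2, - 4,6,14.06, 41, 46]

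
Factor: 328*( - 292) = -2^5*41^1*  73^1=-95776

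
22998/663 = 7666/221=34.69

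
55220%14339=12203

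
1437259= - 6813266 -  -8250525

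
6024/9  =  2008/3 = 669.33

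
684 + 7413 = 8097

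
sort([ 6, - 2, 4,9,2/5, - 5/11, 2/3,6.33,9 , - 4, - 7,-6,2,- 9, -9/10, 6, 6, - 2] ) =[ - 9, - 7,-6, - 4,-2,- 2,  -  9/10, - 5/11,2/5, 2/3, 2,4, 6,6, 6,6.33, 9,9] 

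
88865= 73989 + 14876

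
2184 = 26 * 84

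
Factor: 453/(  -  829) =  - 3^1 * 151^1 *829^( - 1)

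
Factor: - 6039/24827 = -3^2*37^( - 1)=-  9/37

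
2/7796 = 1/3898 = 0.00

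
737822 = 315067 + 422755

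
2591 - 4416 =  - 1825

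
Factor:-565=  - 5^1*113^1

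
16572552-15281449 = 1291103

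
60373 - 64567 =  - 4194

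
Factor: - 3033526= - 2^1*1516763^1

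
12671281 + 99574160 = 112245441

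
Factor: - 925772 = - 2^2*231443^1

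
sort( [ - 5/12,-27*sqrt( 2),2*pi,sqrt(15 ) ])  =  [ - 27 * sqrt(2 ), - 5/12,sqrt(15 ) , 2 * pi ]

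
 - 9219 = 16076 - 25295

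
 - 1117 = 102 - 1219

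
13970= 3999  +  9971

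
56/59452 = 14/14863 = 0.00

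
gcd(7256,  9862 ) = 2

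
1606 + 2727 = 4333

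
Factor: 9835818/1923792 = 1639303/320632 =2^( - 3)*13^( - 1)*41^1 * 3083^(-1)*39983^1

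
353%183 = 170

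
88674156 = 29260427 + 59413729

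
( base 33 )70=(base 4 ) 3213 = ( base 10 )231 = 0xe7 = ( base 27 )8f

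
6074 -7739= - 1665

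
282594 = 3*94198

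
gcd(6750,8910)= 270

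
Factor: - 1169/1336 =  - 7/8= - 2^( - 3 )*7^1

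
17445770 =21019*830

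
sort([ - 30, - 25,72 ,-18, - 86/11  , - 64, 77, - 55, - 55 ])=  [ -64, - 55  , - 55, - 30, - 25, - 18, - 86/11, 72,77]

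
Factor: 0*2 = 0^1 = 0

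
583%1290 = 583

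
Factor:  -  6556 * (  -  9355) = 2^2*5^1* 11^1 * 149^1*1871^1 = 61331380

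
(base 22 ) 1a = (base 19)1D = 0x20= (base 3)1012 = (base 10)32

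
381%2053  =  381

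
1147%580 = 567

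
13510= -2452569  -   - 2466079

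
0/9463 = 0 = 0.00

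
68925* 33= 2274525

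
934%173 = 69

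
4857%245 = 202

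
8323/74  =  8323/74=112.47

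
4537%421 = 327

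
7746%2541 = 123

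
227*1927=437429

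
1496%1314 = 182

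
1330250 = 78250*17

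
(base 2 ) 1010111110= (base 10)702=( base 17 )275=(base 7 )2022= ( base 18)230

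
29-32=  - 3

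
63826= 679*94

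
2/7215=2/7215 = 0.00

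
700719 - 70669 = 630050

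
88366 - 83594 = 4772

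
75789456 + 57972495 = 133761951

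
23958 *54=1293732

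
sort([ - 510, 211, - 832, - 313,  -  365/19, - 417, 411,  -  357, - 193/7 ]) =[-832,  -  510, - 417, - 357, - 313, - 193/7,-365/19, 211,411 ] 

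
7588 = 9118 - 1530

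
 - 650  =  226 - 876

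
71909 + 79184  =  151093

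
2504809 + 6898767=9403576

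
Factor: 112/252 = 2^2*3^( - 2) = 4/9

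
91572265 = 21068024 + 70504241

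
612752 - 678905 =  - 66153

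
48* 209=10032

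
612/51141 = 204/17047=0.01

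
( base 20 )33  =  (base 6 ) 143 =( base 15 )43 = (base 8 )77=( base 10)63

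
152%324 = 152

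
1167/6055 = 1167/6055 = 0.19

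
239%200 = 39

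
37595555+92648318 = 130243873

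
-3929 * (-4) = 15716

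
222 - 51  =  171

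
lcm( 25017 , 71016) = 2201496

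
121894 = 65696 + 56198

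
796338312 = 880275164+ - 83936852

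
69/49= 1 + 20/49= 1.41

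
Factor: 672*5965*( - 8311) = -33314477280 = -2^5* 3^1*5^1*7^1 * 1193^1 * 8311^1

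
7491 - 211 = 7280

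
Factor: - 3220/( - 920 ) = 2^( - 1)*7^1=7/2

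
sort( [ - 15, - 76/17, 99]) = [ - 15, - 76/17, 99]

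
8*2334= 18672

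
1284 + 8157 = 9441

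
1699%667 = 365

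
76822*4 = 307288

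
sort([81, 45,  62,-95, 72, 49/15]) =[-95, 49/15, 45,62, 72, 81]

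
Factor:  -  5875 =  -  5^3*47^1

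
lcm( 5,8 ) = 40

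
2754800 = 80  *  34435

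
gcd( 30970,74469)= 1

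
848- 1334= - 486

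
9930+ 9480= 19410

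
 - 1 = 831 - 832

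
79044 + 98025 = 177069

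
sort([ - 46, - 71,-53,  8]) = [ - 71, - 53,-46,8 ] 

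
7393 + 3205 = 10598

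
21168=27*784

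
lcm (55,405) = 4455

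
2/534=1/267 = 0.00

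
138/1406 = 69/703 =0.10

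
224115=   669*335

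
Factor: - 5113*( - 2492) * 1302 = 16589557992 = 2^3*3^1*7^2*31^1*89^1*5113^1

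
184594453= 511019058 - 326424605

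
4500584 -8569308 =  - 4068724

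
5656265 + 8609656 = 14265921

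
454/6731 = 454/6731 =0.07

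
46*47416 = 2181136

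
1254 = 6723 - 5469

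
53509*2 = 107018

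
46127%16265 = 13597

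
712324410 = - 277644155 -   -  989968565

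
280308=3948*71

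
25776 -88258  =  -62482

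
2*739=1478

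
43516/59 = 43516/59= 737.56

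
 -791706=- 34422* 23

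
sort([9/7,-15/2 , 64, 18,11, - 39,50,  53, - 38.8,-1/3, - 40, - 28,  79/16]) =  [ - 40  , - 39, - 38.8, - 28, - 15/2,  -  1/3 , 9/7,79/16,  11,18,50,53,64]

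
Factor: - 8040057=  -3^1*1583^1 * 1693^1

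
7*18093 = 126651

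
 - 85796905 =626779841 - 712576746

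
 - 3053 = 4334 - 7387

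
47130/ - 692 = -69 + 309/346 = - 68.11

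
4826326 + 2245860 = 7072186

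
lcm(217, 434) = 434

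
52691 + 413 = 53104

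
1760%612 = 536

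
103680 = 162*640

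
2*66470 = 132940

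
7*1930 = 13510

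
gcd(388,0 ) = 388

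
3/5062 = 3/5062 = 0.00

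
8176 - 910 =7266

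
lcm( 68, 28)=476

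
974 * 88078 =85787972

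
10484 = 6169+4315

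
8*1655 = 13240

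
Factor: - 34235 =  - 5^1*41^1*167^1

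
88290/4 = 44145/2 = 22072.50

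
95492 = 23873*4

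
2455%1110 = 235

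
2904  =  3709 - 805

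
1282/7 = 1282/7 = 183.14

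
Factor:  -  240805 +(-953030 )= - 1193835 = - 3^1*5^1*79589^1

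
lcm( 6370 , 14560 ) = 101920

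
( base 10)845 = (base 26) 16d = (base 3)1011022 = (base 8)1515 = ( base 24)1B5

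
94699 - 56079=38620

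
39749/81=39749/81 = 490.73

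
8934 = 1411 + 7523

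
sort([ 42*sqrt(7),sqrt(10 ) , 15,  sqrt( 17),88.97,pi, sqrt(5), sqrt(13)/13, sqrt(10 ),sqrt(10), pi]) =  [ sqrt( 13 )/13, sqrt(5), pi, pi,sqrt(10), sqrt( 10 ) , sqrt(10 ),  sqrt(17 ),15,88.97, 42*sqrt( 7 ) ]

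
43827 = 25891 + 17936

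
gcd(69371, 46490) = 1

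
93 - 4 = 89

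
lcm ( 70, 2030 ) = 2030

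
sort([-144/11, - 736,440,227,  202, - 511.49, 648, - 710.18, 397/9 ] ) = [-736 , - 710.18,-511.49,  -  144/11,397/9,202,227,440,648]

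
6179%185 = 74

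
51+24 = 75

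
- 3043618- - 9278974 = 6235356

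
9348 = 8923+425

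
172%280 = 172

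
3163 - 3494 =  -  331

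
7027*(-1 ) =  - 7027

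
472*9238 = 4360336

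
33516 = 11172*3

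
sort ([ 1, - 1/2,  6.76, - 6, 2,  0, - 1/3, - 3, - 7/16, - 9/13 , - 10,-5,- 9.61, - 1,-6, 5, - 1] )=[ - 10, - 9.61, - 6, - 6,-5, - 3, - 1, - 1, - 9/13, -1/2, - 7/16 , - 1/3, 0, 1, 2,5, 6.76] 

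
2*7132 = 14264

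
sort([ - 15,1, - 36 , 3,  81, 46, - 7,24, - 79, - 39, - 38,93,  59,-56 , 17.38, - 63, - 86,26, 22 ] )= [ - 86, - 79, - 63, - 56, - 39, - 38, - 36 , - 15, - 7, 1 , 3,17.38,22 , 24,  26, 46,59,81,93]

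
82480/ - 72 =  - 10310/9 = - 1145.56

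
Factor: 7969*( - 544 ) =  - 2^5 *13^1*17^1*613^1 = - 4335136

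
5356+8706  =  14062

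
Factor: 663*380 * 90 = 22674600 = 2^3*3^3 *5^2*13^1 *17^1*19^1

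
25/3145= 5/629= 0.01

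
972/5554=486/2777=0.18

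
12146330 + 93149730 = 105296060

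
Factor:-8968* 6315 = -2^3* 3^1 * 5^1*19^1*59^1*421^1 = - 56632920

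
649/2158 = 649/2158 = 0.30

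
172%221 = 172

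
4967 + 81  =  5048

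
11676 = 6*1946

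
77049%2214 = 1773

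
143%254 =143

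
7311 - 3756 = 3555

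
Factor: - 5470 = - 2^1*5^1*547^1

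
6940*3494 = 24248360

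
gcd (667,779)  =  1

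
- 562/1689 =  - 1+1127/1689 = -  0.33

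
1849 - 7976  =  - 6127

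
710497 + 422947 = 1133444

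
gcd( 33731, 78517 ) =1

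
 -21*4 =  - 84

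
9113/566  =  9113/566 = 16.10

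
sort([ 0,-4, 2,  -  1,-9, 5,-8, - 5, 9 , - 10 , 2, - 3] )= [ - 10, - 9,-8, - 5,  -  4,-3, - 1,0, 2 , 2, 5,9]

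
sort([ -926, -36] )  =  [-926,  -  36 ]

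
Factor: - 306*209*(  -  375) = 23982750= 2^1  *  3^3*5^3*11^1*17^1*19^1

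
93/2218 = 93/2218 = 0.04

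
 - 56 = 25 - 81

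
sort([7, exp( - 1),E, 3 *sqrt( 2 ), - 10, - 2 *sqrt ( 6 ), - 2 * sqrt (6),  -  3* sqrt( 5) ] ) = [ - 10 ,- 3*sqrt (5),  -  2*sqrt (6 ), - 2*sqrt(6 ),exp(-1),  E,  3 * sqrt( 2),  7]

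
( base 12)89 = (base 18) 5F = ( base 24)49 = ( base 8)151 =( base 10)105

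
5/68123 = 5/68123 = 0.00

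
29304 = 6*4884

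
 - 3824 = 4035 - 7859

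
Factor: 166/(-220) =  - 83/110 = - 2^( - 1)*5^( - 1) * 11^( - 1) * 83^1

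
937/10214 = 937/10214  =  0.09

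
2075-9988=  - 7913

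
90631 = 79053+11578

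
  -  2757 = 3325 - 6082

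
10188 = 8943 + 1245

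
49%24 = 1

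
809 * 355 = 287195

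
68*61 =4148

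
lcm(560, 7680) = 53760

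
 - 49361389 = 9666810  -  59028199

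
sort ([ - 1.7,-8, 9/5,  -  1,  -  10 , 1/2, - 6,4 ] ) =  [  -  10, - 8, - 6, - 1.7, - 1,1/2,9/5 , 4 ] 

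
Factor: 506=2^1*11^1*23^1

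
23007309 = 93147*247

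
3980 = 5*796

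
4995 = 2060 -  - 2935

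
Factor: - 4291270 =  - 2^1*5^1 * 429127^1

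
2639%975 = 689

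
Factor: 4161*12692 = 2^2*3^1 *19^2 * 73^1*167^1 = 52811412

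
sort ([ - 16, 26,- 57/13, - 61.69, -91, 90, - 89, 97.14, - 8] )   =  [ - 91, - 89, - 61.69,-16,-8,-57/13, 26, 90, 97.14 ] 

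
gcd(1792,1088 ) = 64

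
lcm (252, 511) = 18396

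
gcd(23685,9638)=1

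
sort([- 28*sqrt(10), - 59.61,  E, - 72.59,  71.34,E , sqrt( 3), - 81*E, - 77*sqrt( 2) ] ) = [ - 81*E,-77*sqrt( 2), - 28 * sqrt(10 ), - 72.59, - 59.61,sqrt( 3),E,E,71.34 ] 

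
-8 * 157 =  - 1256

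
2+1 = 3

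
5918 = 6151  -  233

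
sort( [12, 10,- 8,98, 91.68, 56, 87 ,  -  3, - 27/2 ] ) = [ - 27/2,-8, - 3, 10,  12, 56,87 , 91.68,  98]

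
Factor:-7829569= - 11^1* 43^1 * 16553^1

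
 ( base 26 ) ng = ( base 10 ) 614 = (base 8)1146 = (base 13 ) 383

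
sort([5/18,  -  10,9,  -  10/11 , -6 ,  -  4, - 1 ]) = [ - 10,- 6, - 4,  -  1,-10/11,  5/18,9 ] 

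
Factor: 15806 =2^1*7^1 * 1129^1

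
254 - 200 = 54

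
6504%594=564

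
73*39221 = 2863133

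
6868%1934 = 1066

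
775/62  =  12 + 1/2  =  12.50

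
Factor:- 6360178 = - 2^1*11^1 * 289099^1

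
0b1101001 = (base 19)5A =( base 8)151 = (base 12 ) 89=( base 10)105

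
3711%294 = 183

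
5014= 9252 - 4238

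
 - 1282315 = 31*( - 41365 )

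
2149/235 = 2149/235= 9.14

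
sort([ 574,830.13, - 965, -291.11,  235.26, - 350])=[- 965,  -  350, - 291.11, 235.26, 574,  830.13]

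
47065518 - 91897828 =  -44832310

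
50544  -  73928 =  - 23384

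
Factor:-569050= - 2^1*5^2*19^1*599^1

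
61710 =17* 3630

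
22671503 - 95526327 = -72854824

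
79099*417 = 32984283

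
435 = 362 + 73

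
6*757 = 4542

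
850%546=304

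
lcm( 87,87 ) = 87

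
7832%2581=89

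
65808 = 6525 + 59283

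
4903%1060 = 663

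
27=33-6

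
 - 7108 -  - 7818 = 710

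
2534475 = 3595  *705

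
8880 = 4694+4186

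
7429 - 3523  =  3906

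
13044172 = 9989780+3054392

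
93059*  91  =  8468369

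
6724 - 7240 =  - 516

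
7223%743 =536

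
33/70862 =3/6442 =0.00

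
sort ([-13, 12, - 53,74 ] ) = [ - 53, - 13,12,74]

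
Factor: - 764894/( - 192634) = 949/239 = 13^1*73^1*239^( - 1 ) 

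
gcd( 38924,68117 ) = 9731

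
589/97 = 589/97 = 6.07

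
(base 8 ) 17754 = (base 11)615A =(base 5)230142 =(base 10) 8172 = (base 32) 7VC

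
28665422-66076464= - 37411042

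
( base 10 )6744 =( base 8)15130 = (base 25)AJJ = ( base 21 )f63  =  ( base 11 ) 5081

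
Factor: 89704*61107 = 5481542328= 2^3*3^1 * 11213^1*20369^1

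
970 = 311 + 659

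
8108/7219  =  8108/7219 = 1.12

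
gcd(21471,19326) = 3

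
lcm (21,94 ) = 1974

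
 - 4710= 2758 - 7468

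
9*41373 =372357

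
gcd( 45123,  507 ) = 507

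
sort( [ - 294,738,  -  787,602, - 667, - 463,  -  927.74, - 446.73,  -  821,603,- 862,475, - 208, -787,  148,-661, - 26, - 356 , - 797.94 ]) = [-927.74, -862, - 821, - 797.94, - 787,  -  787, - 667,- 661,  -  463, - 446.73, - 356, -294,-208,  -  26,148, 475,602,603, 738]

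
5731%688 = 227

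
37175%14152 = 8871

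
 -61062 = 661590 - 722652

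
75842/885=75842/885= 85.70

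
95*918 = 87210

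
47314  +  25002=72316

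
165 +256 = 421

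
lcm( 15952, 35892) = 143568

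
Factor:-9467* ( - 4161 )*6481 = 255300763947 = 3^1*19^1 *73^1*6481^1*9467^1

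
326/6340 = 163/3170= 0.05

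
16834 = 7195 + 9639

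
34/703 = 34/703 = 0.05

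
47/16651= 47/16651 = 0.00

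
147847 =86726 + 61121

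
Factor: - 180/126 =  -10/7 = - 2^1*5^1*7^( - 1 )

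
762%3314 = 762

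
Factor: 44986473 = 3^2 * 7^1*47^1 * 15193^1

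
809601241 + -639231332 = 170369909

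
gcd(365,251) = 1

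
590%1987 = 590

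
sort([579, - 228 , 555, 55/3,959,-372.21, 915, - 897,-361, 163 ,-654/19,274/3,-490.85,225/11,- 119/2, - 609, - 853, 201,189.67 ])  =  [-897,-853, - 609, -490.85, - 372.21, - 361, - 228, - 119/2, -654/19 , 55/3,  225/11, 274/3, 163, 189.67,201, 555, 579, 915, 959]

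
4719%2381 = 2338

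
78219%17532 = 8091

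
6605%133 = 88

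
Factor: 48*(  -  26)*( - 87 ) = 108576 = 2^5*3^2*13^1*29^1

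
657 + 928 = 1585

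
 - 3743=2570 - 6313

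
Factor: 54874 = 2^1 * 27437^1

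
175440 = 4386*40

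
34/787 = 34/787 = 0.04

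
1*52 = 52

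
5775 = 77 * 75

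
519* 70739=36713541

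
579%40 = 19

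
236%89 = 58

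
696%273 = 150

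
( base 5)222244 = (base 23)EI4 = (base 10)7824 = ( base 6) 100120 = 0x1e90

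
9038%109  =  100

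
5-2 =3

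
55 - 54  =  1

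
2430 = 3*810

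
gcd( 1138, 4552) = 1138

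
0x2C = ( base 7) 62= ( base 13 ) 35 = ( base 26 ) 1I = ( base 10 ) 44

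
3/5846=3/5846 = 0.00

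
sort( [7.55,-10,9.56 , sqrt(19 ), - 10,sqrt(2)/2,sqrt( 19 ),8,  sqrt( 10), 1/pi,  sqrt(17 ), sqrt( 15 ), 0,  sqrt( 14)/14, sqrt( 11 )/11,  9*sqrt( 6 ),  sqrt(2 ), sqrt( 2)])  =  [ - 10, - 10,0,  sqrt(14 )/14, sqrt(11 )/11,1/pi,sqrt( 2 ) /2,  sqrt(2 ) , sqrt( 2 ),sqrt(10),  sqrt (15),sqrt( 17), sqrt( 19),sqrt( 19),  7.55,  8,  9.56,  9 * sqrt (6)]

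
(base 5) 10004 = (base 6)2525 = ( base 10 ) 629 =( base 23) 148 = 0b1001110101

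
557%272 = 13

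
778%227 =97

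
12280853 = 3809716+8471137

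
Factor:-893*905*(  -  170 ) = 137388050 = 2^1*5^2*17^1*19^1*47^1*181^1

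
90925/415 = 18185/83 = 219.10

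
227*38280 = 8689560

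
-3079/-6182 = 3079/6182= 0.50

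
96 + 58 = 154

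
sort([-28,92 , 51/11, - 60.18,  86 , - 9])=[ - 60.18 , - 28 , - 9, 51/11,86, 92]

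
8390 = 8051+339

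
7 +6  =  13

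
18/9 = 2 = 2.00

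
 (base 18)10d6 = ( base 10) 6072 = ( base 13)29c1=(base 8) 13670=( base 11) 4620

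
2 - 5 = -3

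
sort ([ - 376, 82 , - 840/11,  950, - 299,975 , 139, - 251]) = [ - 376, - 299, - 251,-840/11 , 82,139,950,975] 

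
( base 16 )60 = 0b1100000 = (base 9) 116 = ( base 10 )96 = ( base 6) 240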